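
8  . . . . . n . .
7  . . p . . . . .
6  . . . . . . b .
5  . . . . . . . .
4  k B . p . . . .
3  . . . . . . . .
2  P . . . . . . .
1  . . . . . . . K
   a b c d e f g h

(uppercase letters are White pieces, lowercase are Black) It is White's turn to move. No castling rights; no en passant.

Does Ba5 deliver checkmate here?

no

After Ba5: black king on a4; in check: no.
Black is not in check, so this cannot be checkmate.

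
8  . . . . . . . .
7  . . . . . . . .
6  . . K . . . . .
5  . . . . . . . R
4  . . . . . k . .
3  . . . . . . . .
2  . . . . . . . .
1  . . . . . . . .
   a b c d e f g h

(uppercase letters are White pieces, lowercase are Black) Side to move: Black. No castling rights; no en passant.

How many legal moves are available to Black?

5

Black to move; king on f4.
In check: no.
Legal moves: Kg4, Ke4, Kg3, Kf3, Ke3.
Count: 5.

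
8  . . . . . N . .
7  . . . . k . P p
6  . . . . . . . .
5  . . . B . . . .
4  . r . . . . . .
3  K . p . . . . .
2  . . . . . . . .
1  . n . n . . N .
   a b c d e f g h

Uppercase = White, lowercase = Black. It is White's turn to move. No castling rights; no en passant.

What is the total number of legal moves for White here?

2

White to move; king on a3.
In check: yes, from the black knight on b1.
Legal moves: Kxb4, Ka2.
Count: 2.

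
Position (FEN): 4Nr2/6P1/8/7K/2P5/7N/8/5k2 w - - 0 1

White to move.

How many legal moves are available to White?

White to move; king on h5.
In check: no.
Legal moves: Nc7, Nf6, Nd6, Kh6, Kg6, Kg5, Kh4, Kg4, Ng5, Nf4, Nf2, Ng1, gxf8=Q+, gxf8=R+, gxf8=B, gxf8=N, g8=Q, g8=R, g8=B, g8=N, c5.
Count: 21.

21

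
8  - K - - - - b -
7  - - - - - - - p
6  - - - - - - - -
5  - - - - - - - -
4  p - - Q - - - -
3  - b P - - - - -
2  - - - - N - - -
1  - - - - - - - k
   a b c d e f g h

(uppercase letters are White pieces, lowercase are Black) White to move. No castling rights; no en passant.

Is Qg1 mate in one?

yes

After Qg1: black king on h1; in check: yes, from the white queen on g1.
King squares — g1: attacked by Ne2; g2: attacked by Qg1; h2: attacked by Qg1.
Black has no legal moves → checkmate.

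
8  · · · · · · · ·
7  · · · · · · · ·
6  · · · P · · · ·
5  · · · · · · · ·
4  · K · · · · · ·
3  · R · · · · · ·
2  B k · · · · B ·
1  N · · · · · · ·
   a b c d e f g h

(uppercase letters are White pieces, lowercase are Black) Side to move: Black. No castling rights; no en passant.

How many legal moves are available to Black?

3

Black to move; king on b2.
In check: yes, from the white rook on b3.
Legal moves: Kxa2, Kc1, Kxa1.
Count: 3.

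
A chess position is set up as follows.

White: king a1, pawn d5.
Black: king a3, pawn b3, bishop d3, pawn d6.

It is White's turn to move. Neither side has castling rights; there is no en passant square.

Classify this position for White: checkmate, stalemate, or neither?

White to move; white king on a1.
In check: no.
King squares — b1: attacked by Bd3; a2: attacked by Ka3; b2: attacked by Ka3.
Legal moves for White: none.
Not in check and no legal moves → stalemate.

stalemate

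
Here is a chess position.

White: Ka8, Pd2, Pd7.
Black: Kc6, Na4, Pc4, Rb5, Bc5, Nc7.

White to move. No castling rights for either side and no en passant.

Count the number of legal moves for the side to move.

0

White to move; king on a8.
In check: yes, from the black knight on c7.
Legal moves: none.
Count: 0.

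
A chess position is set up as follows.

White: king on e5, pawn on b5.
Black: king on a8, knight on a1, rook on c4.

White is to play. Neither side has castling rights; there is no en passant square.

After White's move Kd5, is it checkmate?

After Kd5: black king on a8; in check: no.
Black is not in check, so this cannot be checkmate.

no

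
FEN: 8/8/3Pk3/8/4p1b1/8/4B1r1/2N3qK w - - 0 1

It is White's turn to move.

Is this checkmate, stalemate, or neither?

checkmate

White to move; white king on h1.
In check: yes, from the black queen on g1.
King squares — g1: attacked by Rg2; g2: attacked by Qg1; h2: attacked by Qg1.
Legal moves for White: none.
In check with no legal moves → checkmate.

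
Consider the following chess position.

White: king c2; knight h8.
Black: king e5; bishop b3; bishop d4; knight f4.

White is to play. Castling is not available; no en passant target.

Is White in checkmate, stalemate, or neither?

White to move; white king on c2.
In check: yes, from the black bishop on b3.
Legal moves for White: Kxb3, Kd2, Kc1, Kb1.
White is in check but has 4 legal moves → neither.

neither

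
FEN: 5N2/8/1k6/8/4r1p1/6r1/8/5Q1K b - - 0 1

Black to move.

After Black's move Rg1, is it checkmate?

After Rg1: white king on h1; in check: yes, from the black rook on g1.
White has 3 legal replies: Kh2, Kxg1, Qxg1+.
In check but a legal move exists → not checkmate.

no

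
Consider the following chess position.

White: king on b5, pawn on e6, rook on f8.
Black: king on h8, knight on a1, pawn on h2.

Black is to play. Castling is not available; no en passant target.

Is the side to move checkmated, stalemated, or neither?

Black to move; black king on h8.
In check: yes, from the white rook on f8.
Legal moves for Black: Kh7, Kg7.
Black is in check but has 2 legal moves → neither.

neither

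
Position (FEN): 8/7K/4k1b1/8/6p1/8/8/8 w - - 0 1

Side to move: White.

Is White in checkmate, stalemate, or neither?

neither

White to move; white king on h7.
In check: yes, from the black bishop on g6.
King squares — g6: available; h6: available; g7: available; g8: available; h8: available.
Legal moves for White: Kh8, Kg8, Kg7, Kh6, Kxg6.
White is in check but has 5 legal moves → neither.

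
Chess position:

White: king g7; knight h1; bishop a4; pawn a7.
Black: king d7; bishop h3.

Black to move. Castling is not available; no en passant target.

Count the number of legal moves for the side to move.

6

Black to move; king on d7.
In check: yes, from the white bishop on a4.
Legal moves: Kd8, Kc8, Ke7, Kc7, Ke6, Kd6.
Count: 6.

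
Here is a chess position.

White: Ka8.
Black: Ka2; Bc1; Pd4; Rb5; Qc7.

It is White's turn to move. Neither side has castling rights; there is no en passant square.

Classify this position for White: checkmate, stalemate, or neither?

White to move; white king on a8.
In check: no.
King squares — a7: attacked by Qc7; b7: attacked by Rb5; b8: attacked by Rb5.
Legal moves for White: none.
Not in check and no legal moves → stalemate.

stalemate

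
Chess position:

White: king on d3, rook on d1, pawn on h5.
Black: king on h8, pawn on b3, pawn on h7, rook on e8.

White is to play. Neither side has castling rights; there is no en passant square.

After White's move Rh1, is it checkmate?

no

After Rh1: black king on h8; in check: no.
Black is not in check, so this cannot be checkmate.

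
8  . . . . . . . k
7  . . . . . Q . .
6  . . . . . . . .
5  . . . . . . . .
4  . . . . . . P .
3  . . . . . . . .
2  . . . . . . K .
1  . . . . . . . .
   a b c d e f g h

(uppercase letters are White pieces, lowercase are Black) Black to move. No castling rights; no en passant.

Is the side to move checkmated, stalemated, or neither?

Black to move; black king on h8.
In check: no.
King squares — g7: attacked by Qf7; h7: attacked by Qf7; g8: attacked by Qf7.
Legal moves for Black: none.
Not in check and no legal moves → stalemate.

stalemate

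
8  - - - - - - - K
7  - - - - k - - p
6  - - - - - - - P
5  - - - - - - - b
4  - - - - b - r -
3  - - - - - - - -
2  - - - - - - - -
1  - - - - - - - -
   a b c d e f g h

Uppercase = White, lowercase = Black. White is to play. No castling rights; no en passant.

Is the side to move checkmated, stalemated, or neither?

White to move; white king on h8.
In check: no.
King squares — g7: attacked by Rg4; h7: attacked by Be4; g8: attacked by Rg4.
Legal moves for White: none.
Not in check and no legal moves → stalemate.

stalemate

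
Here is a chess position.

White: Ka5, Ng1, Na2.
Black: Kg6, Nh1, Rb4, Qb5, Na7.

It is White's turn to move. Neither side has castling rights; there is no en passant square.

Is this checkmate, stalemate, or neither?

White to move; white king on a5.
In check: yes, from the black queen on b5.
King squares — a4: attacked by Rb4; b4: attacked by Qb5; b5: attacked by Rb4; a6: attacked by Qb5; b6: attacked by Qb5.
Legal moves for White: none.
In check with no legal moves → checkmate.

checkmate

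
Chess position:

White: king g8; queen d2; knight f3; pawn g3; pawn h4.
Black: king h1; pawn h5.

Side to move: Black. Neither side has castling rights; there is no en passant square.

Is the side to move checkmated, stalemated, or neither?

stalemate

Black to move; black king on h1.
In check: no.
King squares — g1: attacked by Nf3; g2: attacked by Qd2; h2: attacked by Qd2.
Legal moves for Black: none.
Not in check and no legal moves → stalemate.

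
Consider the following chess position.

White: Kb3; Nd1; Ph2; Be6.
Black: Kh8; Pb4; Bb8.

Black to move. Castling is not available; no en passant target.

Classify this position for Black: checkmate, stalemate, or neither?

neither

Black to move; black king on h8.
In check: no.
Legal moves for Black: Kh7, Kg7, Bc7, Ba7, Bd6, Be5, Bf4, Bg3, Bxh2.
Black has 9 legal moves and is not in check → neither.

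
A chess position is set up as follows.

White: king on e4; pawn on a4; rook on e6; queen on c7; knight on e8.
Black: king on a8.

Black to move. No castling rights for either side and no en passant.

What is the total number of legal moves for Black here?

0

Black to move; king on a8.
In check: no.
Legal moves: none.
Count: 0.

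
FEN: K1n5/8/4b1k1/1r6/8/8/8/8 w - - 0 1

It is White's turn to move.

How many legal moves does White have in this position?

0

White to move; king on a8.
In check: no.
Legal moves: none.
Count: 0.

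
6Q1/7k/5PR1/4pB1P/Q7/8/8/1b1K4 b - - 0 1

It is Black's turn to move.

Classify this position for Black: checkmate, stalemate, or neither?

Black to move; black king on h7.
In check: yes, from the white queen on g8.
King squares — g6: attacked by Bf5; h6: attacked by Rg6; g7: attacked by Pf6; g8: attacked by Rg6; h8: attacked by Qg8.
Legal moves for Black: none.
In check with no legal moves → checkmate.

checkmate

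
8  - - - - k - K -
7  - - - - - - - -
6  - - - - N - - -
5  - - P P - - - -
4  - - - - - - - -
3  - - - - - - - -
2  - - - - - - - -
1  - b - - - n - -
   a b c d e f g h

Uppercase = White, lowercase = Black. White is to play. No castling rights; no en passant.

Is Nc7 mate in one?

After Nc7: black king on e8; in check: yes, from the white knight on c7.
Black has 3 legal replies: Kd8, Ke7, Kd7.
In check but a legal move exists → not checkmate.

no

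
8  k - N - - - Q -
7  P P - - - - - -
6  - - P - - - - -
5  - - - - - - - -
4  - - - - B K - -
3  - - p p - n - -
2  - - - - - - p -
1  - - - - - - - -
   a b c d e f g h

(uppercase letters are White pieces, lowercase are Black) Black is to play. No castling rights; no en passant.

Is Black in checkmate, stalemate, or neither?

Black to move; black king on a8.
In check: yes, from the white pawn on b7.
King squares — a7: attacked by Nc8; b7: attacked by Pc6; b8: attacked by Pa7.
Legal moves for Black: none.
In check with no legal moves → checkmate.

checkmate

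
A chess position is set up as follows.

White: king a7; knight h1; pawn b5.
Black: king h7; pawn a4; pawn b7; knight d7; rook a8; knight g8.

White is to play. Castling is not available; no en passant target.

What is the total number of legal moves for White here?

2

White to move; king on a7.
In check: yes, from the black rook on a8.
Legal moves: Kxa8, Kxb7.
Count: 2.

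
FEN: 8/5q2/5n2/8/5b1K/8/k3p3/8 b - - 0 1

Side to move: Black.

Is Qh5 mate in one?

After Qh5: white king on h4; in check: yes, from the black queen on h5.
King squares — g3: attacked by Bf4; h3: attacked by Qh5; g4: attacked by Qh5; g5: attacked by Bf4; h5: attacked by Nf6.
White has no legal moves → checkmate.

yes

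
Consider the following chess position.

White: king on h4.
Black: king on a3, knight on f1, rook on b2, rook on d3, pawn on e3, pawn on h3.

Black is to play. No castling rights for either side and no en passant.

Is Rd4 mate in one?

no

After Rd4: white king on h4; in check: yes, from the black rook on d4.
White has 3 legal replies: Kh5, Kg5, Kxh3.
In check but a legal move exists → not checkmate.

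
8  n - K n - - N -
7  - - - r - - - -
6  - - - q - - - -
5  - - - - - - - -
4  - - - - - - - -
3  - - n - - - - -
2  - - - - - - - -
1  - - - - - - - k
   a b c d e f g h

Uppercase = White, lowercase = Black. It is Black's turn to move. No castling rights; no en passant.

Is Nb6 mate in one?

After Nb6: white king on c8; in check: yes, from the black knight on b6.
King squares — b7: attacked by Rd7; c7: attacked by Qd6; d7: attacked by Nb6; b8: attacked by Qd6; d8: attacked by Rd7.
White has no legal moves → checkmate.

yes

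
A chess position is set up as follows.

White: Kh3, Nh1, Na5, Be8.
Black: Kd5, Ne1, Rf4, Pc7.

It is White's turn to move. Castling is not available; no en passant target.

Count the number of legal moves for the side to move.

15

White to move; king on h3.
In check: no.
Legal moves: Bf7+, Bd7, Bg6, Bc6+, Bh5, Bb5, Ba4, Nb7, Nc6, Nc4, Nb3, Kg3, Kh2, Ng3, Nf2.
Count: 15.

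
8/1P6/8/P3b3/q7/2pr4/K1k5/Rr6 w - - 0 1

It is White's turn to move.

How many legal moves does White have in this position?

0

White to move; king on a2.
In check: yes, from the black queen on a4.
Legal moves: none.
Count: 0.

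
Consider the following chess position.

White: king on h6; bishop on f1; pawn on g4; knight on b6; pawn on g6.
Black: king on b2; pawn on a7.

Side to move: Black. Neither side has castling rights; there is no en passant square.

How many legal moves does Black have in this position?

11

Black to move; king on b2.
In check: no.
Legal moves: Kc3, Kb3, Ka3, Kc2, Ka2, Kc1, Kb1, Ka1, axb6, a6, a5.
Count: 11.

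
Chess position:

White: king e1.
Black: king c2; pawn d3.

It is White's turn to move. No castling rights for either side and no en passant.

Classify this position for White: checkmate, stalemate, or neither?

White to move; white king on e1.
In check: no.
Legal moves for White: Kf2, Kf1.
White has 2 legal moves and is not in check → neither.

neither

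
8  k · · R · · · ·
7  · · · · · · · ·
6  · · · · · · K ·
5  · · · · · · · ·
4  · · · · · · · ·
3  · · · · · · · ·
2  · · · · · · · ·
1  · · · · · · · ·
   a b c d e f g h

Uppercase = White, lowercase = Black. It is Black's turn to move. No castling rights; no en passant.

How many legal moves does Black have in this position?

Black to move; king on a8.
In check: yes, from the white rook on d8.
Legal moves: Kb7, Ka7.
Count: 2.

2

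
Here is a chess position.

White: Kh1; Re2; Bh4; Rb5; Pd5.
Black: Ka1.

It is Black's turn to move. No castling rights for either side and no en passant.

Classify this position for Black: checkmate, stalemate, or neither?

Black to move; black king on a1.
In check: no.
King squares — b1: attacked by Rb5; a2: attacked by Re2; b2: attacked by Re2.
Legal moves for Black: none.
Not in check and no legal moves → stalemate.

stalemate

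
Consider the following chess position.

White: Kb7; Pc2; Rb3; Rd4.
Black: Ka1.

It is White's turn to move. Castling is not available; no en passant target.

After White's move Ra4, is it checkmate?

After Ra4: black king on a1; in check: yes, from the white rook on a4.
King squares — b1: attacked by Rb3; a2: attacked by Ra4; b2: attacked by Rb3.
Black has no legal moves → checkmate.

yes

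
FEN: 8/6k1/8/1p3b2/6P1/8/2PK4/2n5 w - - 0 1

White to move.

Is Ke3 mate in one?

no

After Ke3: black king on g7; in check: no.
Black is not in check, so this cannot be checkmate.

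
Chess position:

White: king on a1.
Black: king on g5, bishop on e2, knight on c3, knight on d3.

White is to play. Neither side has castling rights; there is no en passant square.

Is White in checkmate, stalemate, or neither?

White to move; white king on a1.
In check: no.
King squares — b1: attacked by Nc3; a2: attacked by Nc3; b2: attacked by Nd3.
Legal moves for White: none.
Not in check and no legal moves → stalemate.

stalemate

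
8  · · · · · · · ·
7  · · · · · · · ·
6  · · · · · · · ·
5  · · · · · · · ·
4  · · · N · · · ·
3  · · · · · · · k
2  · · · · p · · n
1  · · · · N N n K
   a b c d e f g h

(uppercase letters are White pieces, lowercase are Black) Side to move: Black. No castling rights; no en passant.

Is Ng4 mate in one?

no

After Ng4: white king on h1; in check: no.
White is not in check, so this cannot be checkmate.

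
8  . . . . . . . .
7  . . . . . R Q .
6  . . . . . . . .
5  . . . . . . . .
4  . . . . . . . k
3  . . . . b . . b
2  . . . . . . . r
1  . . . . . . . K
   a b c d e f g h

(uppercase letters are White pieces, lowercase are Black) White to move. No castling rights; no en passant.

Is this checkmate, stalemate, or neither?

neither

White to move; white king on h1.
In check: yes, from the black rook on h2.
Legal moves for White: Kxh2.
White is in check but has 1 legal move → neither.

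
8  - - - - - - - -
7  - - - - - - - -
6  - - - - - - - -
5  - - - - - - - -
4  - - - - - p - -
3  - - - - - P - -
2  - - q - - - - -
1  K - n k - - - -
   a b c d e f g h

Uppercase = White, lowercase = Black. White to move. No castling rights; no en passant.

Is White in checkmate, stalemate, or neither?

stalemate

White to move; white king on a1.
In check: no.
King squares — b1: attacked by Qc2; a2: attacked by Nc1; b2: attacked by Qc2.
Legal moves for White: none.
Not in check and no legal moves → stalemate.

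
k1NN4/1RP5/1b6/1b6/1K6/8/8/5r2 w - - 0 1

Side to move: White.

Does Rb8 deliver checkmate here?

After Rb8: black king on a8; in check: yes, from the white rook on b8.
King squares — a7: attacked by Nc8; b7: attacked by Rb8; b8: attacked by Pc7.
Black has no legal moves → checkmate.

yes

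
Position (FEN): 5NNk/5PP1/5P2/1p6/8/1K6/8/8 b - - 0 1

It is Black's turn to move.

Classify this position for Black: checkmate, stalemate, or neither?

Black to move; black king on h8.
In check: yes, from the white pawn on g7.
King squares — g7: attacked by Pf6; h7: attacked by Nf8; g8: attacked by Pf7.
Legal moves for Black: none.
In check with no legal moves → checkmate.

checkmate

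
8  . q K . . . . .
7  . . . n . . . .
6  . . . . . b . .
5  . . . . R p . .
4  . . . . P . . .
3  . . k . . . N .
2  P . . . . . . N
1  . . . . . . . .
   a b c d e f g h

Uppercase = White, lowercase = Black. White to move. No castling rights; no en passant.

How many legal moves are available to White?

White to move; king on c8.
In check: yes, from the black queen on b8.
Legal moves: Kxd7.
Count: 1.

1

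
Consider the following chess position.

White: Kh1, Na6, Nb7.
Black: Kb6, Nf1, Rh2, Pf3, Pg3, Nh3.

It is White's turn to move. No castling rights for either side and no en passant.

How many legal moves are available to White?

White to move; king on h1.
In check: yes, from the black rook on h2.
Legal moves: none.
Count: 0.

0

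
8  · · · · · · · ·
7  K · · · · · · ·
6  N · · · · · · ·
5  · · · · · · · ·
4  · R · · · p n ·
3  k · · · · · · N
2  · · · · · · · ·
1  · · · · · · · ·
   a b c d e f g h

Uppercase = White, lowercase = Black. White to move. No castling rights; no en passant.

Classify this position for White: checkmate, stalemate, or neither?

neither

White to move; white king on a7.
In check: no.
Legal moves for White include: Kb8, Ka8, Kb7, Kb6, Nb8, Nc7, Nc5, Rb8, Rb7, Rb6, Rb5, Rxf4, Re4, Rd4, Rc4, Ra4+, Rb3+, Rb2, ... (list truncated; more exist).
White has legal moves and is not in check → neither.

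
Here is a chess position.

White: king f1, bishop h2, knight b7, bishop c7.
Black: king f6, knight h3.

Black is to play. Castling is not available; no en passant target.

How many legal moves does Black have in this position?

Black to move; king on f6.
In check: no.
Legal moves: Kg7, Kf7, Ke7, Kg6, Ke6, Kg5, Kf5, Ng5, Nf4, Nf2, Ng1.
Count: 11.

11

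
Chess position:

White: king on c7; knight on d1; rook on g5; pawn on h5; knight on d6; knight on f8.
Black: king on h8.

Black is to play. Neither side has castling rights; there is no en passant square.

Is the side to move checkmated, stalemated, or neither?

stalemate

Black to move; black king on h8.
In check: no.
King squares — g7: attacked by Rg5; h7: attacked by Nf8; g8: attacked by Rg5.
Legal moves for Black: none.
Not in check and no legal moves → stalemate.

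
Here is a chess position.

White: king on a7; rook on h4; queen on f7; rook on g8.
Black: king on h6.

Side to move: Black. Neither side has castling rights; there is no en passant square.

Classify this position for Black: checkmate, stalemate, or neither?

Black to move; black king on h6.
In check: yes, from the white rook on h4.
King squares — g5: attacked by Rg8; h5: attacked by Rh4; g6: attacked by Qf7; g7: attacked by Qf7; h7: attacked by Rh4.
Legal moves for Black: none.
In check with no legal moves → checkmate.

checkmate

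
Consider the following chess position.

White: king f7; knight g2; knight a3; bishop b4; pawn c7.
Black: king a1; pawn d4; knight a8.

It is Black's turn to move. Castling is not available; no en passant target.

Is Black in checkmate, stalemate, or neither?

Black to move; black king on a1.
In check: no.
Legal moves for Black: Nxc7, Nb6, Kb2, Ka2, d3.
Black has 5 legal moves and is not in check → neither.

neither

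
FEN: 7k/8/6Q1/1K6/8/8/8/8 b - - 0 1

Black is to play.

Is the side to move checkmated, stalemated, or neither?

stalemate

Black to move; black king on h8.
In check: no.
King squares — g7: attacked by Qg6; h7: attacked by Qg6; g8: attacked by Qg6.
Legal moves for Black: none.
Not in check and no legal moves → stalemate.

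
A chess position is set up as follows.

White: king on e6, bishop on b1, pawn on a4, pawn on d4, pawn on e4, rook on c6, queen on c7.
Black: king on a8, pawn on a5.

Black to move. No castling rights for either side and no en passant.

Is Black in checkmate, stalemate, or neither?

stalemate

Black to move; black king on a8.
In check: no.
King squares — a7: attacked by Qc7; b7: attacked by Qc7; b8: attacked by Qc7.
Legal moves for Black: none.
Not in check and no legal moves → stalemate.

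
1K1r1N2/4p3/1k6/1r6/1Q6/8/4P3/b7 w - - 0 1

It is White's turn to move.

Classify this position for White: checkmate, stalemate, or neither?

White to move; white king on b8.
In check: yes, from the black rook on d8.
King squares — a7: attacked by Kb6; b7: attacked by Kb6; c7: attacked by Kb6; a8: attacked by Rd8; c8: attacked by Rd8.
Legal moves for White: none.
In check with no legal moves → checkmate.

checkmate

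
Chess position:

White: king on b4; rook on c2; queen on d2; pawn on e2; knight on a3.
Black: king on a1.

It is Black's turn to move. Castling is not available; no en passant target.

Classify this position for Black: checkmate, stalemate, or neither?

Black to move; black king on a1.
In check: no.
King squares — b1: attacked by Na3; a2: attacked by Rc2; b2: attacked by Rc2.
Legal moves for Black: none.
Not in check and no legal moves → stalemate.

stalemate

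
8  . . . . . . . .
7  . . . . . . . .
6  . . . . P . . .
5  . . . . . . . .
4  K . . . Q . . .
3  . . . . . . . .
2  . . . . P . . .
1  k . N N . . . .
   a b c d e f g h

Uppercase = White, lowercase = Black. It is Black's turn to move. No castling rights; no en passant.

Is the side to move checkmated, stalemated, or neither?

stalemate

Black to move; black king on a1.
In check: no.
King squares — b1: attacked by Qe4; a2: attacked by Nc1; b2: attacked by Nd1.
Legal moves for Black: none.
Not in check and no legal moves → stalemate.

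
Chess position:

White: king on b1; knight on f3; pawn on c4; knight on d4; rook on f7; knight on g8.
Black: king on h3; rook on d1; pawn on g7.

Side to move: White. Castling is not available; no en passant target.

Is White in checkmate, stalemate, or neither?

White to move; white king on b1.
In check: yes, from the black rook on d1.
Legal moves for White: Kc2, Kb2, Ka2.
White is in check but has 3 legal moves → neither.

neither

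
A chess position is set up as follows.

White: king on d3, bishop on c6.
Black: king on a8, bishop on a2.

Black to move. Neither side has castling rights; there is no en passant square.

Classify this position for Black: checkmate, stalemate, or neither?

neither

Black to move; black king on a8.
In check: yes, from the white bishop on c6.
King squares — a7: available; b7: attacked by Bc6; b8: available.
Legal moves for Black: Kb8, Ka7.
Black is in check but has 2 legal moves → neither.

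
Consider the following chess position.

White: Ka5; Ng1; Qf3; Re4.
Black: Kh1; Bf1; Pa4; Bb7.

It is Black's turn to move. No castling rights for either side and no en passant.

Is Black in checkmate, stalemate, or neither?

neither

Black to move; black king on h1.
In check: yes, from the white queen on f3.
Legal moves for Black: Kh2, Kxg1, Bg2.
Black is in check but has 3 legal moves → neither.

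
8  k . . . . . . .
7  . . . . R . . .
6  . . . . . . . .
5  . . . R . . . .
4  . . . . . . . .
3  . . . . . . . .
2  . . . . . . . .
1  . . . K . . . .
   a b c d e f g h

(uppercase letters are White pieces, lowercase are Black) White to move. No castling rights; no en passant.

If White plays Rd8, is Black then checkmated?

After Rd8: black king on a8; in check: yes, from the white rook on d8.
King squares — a7: attacked by Re7; b7: attacked by Re7; b8: attacked by Rd8.
Black has no legal moves → checkmate.

yes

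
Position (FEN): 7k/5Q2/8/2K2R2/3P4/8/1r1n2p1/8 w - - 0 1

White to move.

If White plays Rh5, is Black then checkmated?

yes

After Rh5: black king on h8; in check: yes, from the white rook on h5.
King squares — g7: attacked by Qf7; h7: attacked by Rh5; g8: attacked by Qf7.
Black has no legal moves → checkmate.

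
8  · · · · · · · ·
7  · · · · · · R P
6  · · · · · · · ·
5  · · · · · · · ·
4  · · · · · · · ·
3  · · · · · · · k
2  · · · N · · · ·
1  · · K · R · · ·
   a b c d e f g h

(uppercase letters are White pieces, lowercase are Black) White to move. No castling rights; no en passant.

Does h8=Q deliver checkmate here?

yes

After h8=Q: black king on h3; in check: yes, from the white queen on h8.
King squares — g2: attacked by Rg7; h2: attacked by Qh8; g3: attacked by Rg7; g4: attacked by Rg7; h4: attacked by Qh8.
Black has no legal moves → checkmate.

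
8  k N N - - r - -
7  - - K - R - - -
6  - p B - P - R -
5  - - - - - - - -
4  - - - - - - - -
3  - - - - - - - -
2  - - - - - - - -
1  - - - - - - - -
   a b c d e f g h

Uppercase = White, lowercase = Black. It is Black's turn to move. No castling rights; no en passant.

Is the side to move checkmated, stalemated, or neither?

checkmate

Black to move; black king on a8.
In check: yes, from the white bishop on c6.
King squares — a7: attacked by Nc8; b7: attacked by Bc6; b8: attacked by Kc7.
Legal moves for Black: none.
In check with no legal moves → checkmate.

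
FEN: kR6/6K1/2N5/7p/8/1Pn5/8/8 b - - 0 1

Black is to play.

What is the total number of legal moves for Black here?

0

Black to move; king on a8.
In check: yes, from the white rook on b8.
Legal moves: none.
Count: 0.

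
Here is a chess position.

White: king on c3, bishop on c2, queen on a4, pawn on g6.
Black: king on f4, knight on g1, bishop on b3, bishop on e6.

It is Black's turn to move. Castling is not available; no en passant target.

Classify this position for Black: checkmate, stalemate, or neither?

Black to move; black king on f4.
In check: yes, from the white queen on a4.
King squares — e3: available; f3: available; g3: available; e4: attacked by Bc2; g4: attacked by Qa4; e5: available; f5: attacked by Bc2; g5: available.
Legal moves for Black: Kg5, Ke5, Kg3, Kf3, Ke3, Bec4, Bbc4, Bxa4.
Black is in check but has 8 legal moves → neither.

neither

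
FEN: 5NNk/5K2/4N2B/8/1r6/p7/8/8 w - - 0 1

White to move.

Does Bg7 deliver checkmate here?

After Bg7: black king on h8; in check: yes, from the white bishop on g7.
King squares — g7: attacked by Ne6; h7: attacked by Nf8; g8: attacked by Kf7.
Black has no legal moves → checkmate.

yes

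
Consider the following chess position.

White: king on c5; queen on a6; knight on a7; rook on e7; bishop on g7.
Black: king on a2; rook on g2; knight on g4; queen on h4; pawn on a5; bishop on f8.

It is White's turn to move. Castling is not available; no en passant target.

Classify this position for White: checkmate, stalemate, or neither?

White to move; white king on c5.
In check: no.
Legal moves for White include: Bh8, Bxf8, Bh6, Bf6, Be5, Bd4, Bc3, Bb2, Ba1, Nc8, Nc6, Nb5, Qc8, Qb7, Qh6, Qg6, Qf6, Qe6+, ... (list truncated; more exist).
White has legal moves and is not in check → neither.

neither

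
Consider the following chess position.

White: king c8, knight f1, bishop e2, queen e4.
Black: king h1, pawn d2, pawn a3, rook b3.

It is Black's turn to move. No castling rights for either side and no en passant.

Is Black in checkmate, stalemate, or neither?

neither

Black to move; black king on h1.
In check: yes, from the white queen on e4.
King squares — g1: available; g2: attacked by Qe4; h2: attacked by Nf1.
Legal moves for Black: Kg1, Rf3.
Black is in check but has 2 legal moves → neither.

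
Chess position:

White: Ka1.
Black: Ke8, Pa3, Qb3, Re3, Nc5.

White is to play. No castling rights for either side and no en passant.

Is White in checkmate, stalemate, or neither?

stalemate

White to move; white king on a1.
In check: no.
King squares — b1: attacked by Qb3; a2: attacked by Qb3; b2: attacked by Pa3.
Legal moves for White: none.
Not in check and no legal moves → stalemate.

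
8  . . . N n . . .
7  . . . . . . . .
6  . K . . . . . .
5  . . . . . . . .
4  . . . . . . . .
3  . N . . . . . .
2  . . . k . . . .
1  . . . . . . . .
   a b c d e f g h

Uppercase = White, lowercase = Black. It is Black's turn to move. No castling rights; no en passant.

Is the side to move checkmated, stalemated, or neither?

Black to move; black king on d2.
In check: yes, from the white knight on b3.
Legal moves for Black: Ke3, Kd3, Kc3, Ke2, Kc2, Ke1, Kd1.
Black is in check but has 7 legal moves → neither.

neither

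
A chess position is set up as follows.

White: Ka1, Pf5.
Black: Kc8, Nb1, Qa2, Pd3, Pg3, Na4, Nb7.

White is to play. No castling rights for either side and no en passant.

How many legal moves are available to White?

1

White to move; king on a1.
In check: yes, from the black queen on a2.
Legal moves: Kxa2.
Count: 1.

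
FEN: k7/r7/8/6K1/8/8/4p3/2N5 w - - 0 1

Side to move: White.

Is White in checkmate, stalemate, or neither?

neither

White to move; white king on g5.
In check: no.
Legal moves for White: Kh6, Kg6, Kf6, Kh5, Kf5, Kh4, Kg4, Kf4, Nd3, Nb3, Nxe2, Na2.
White has 12 legal moves and is not in check → neither.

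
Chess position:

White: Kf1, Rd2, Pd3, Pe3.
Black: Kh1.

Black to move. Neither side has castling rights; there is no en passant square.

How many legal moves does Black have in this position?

Black to move; king on h1.
In check: no.
Legal moves: none.
Count: 0.

0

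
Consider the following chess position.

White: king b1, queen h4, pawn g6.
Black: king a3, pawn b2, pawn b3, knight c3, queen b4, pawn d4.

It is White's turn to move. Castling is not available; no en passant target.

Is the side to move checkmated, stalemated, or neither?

White to move; white king on b1.
In check: yes, from the black knight on c3.
King squares — a1: attacked by Pb2; c1: attacked by Pb2; a2: attacked by Ka3; b2: attacked by Ka3; c2: attacked by Pb3.
Legal moves for White: none.
In check with no legal moves → checkmate.

checkmate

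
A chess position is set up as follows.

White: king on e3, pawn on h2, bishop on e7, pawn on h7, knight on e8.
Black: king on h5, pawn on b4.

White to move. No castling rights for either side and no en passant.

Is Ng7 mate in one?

After Ng7: black king on h5; in check: yes, from the white knight on g7.
Black has 3 legal replies: Kh6, Kg6, Kg4.
In check but a legal move exists → not checkmate.

no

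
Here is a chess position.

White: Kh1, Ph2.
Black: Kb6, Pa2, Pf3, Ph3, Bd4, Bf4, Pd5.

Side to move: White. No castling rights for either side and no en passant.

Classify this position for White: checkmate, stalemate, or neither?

stalemate

White to move; white king on h1.
In check: no.
King squares — g1: attacked by Bd4; g2: attacked by Pf3; h2: own pawn.
Legal moves for White: none.
Not in check and no legal moves → stalemate.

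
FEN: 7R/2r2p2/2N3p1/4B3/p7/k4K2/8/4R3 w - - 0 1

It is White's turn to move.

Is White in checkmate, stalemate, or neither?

neither

White to move; white king on f3.
In check: no.
Legal moves for White include: Rg8, Rf8, Re8, Rd8, Rc8, Rb8, Ra8, Rh7, Rh6, Rh5, Rh4, Rh3, Rh2, Rhh1, Nd8, Nb8, Ne7, Na7, ... (list truncated; more exist).
White has legal moves and is not in check → neither.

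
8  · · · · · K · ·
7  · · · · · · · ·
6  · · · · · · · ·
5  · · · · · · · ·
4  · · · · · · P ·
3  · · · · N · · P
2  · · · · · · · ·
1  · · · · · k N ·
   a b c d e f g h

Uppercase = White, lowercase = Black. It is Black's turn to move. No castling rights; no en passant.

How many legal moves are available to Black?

Black to move; king on f1.
In check: yes, from the white knight on e3.
Legal moves: Kf2, Kxg1, Ke1.
Count: 3.

3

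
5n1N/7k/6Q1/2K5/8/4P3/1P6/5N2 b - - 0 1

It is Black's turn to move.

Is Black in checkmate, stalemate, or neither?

Black to move; black king on h7.
In check: yes, from the white queen on g6.
King squares — g6: attacked by Nh8; h6: attacked by Qg6; g7: attacked by Qg6; g8: attacked by Qg6; h8: available.
Legal moves for Black: Kxh8, Nxg6.
Black is in check but has 2 legal moves → neither.

neither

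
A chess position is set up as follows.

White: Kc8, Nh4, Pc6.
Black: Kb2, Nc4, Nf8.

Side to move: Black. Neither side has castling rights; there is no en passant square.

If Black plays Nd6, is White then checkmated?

After Nd6: white king on c8; in check: yes, from the black knight on d6.
White has 3 legal replies: Kd8, Kb8, Kc7.
In check but a legal move exists → not checkmate.

no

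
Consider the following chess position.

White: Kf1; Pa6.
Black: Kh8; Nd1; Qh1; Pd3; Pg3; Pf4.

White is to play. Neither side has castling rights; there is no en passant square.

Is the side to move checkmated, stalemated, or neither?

White to move; white king on f1.
In check: yes, from the black queen on h1.
King squares — e1: attacked by Qh1; g1: attacked by Qh1; e2: attacked by Pd3; f2: attacked by Nd1; g2: attacked by Qh1.
Legal moves for White: none.
In check with no legal moves → checkmate.

checkmate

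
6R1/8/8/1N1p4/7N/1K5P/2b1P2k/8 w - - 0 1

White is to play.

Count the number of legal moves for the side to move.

White to move; king on b3.
In check: yes, from the black bishop on c2.
Legal moves: Kb4, Kc3, Ka3, Kxc2, Kb2, Ka2.
Count: 6.

6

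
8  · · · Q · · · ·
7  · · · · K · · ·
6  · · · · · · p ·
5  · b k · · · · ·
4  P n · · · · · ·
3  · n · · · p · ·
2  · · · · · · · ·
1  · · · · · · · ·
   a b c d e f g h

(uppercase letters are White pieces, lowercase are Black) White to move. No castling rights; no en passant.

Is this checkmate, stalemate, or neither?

White to move; white king on e7.
In check: no.
Legal moves for White include: Qh8, Qg8, Qf8, Qe8, Qc8+, Qb8, Qa8, Qd7, Qc7+, Qd6+, Qb6+, Qd5+, Qa5, Qd4+, Qd3, Qd2, Qd1, Kf8, ... (list truncated; more exist).
White has legal moves and is not in check → neither.

neither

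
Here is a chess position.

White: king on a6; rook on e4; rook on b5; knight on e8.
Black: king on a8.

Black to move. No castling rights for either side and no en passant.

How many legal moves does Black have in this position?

Black to move; king on a8.
In check: no.
Legal moves: none.
Count: 0.

0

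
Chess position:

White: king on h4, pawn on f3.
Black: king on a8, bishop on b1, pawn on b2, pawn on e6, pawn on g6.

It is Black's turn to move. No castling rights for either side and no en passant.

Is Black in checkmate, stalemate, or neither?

neither

Black to move; black king on a8.
In check: no.
Legal moves for Black: Kb8, Kb7, Ka7, Bf5, Be4, Bd3, Bc2, Ba2, g5+, e5.
Black has 10 legal moves and is not in check → neither.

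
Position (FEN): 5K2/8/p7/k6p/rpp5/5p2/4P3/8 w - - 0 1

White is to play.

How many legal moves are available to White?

8

White to move; king on f8.
In check: no.
Legal moves: Kg8, Ke8, Kg7, Kf7, Ke7, exf3, e3, e4.
Count: 8.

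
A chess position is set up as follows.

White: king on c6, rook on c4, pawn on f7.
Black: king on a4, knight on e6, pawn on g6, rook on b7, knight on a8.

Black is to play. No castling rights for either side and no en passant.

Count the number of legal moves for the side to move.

4

Black to move; king on a4.
In check: yes, from the white rook on c4.
Legal moves: Ka5, Kb3, Ka3, Rb4.
Count: 4.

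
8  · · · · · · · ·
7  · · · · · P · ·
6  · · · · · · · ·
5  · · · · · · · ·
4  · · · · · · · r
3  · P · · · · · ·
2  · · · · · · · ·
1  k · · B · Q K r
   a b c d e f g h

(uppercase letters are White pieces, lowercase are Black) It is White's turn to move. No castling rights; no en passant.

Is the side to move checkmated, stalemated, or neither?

White to move; white king on g1.
In check: yes, from the black rook on h1.
King squares — f1: own queen; h1: attacked by Rh4; f2: available; g2: available; h2: attacked by Rh1.
Legal moves for White: Kg2, Kf2.
White is in check but has 2 legal moves → neither.

neither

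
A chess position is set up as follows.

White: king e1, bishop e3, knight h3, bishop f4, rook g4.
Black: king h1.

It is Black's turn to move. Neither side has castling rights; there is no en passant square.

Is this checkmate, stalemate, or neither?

Black to move; black king on h1.
In check: no.
King squares — g1: attacked by Be3; g2: attacked by Rg4; h2: attacked by Bf4.
Legal moves for Black: none.
Not in check and no legal moves → stalemate.

stalemate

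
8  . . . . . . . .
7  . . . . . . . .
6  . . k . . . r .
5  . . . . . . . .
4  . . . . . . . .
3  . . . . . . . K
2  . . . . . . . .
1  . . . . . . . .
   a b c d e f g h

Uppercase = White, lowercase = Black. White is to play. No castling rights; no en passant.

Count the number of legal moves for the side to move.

2

White to move; king on h3.
In check: no.
Legal moves: Kh4, Kh2.
Count: 2.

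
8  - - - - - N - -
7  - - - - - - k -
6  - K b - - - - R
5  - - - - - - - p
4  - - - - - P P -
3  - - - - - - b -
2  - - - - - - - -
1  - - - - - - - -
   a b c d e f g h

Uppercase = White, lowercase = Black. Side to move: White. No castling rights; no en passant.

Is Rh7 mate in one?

no

After Rh7: black king on g7; in check: yes, from the white rook on h7.
Black has 3 legal replies: Kg8, Kxf8, Kf6.
In check but a legal move exists → not checkmate.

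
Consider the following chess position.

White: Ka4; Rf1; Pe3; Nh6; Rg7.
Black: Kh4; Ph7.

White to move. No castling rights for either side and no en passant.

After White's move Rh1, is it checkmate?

yes

After Rh1: black king on h4; in check: yes, from the white rook on h1.
King squares — g3: attacked by Rg7; h3: attacked by Rh1; g4: attacked by Nh6; g5: attacked by Rg7; h5: attacked by Rh1.
Black has no legal moves → checkmate.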